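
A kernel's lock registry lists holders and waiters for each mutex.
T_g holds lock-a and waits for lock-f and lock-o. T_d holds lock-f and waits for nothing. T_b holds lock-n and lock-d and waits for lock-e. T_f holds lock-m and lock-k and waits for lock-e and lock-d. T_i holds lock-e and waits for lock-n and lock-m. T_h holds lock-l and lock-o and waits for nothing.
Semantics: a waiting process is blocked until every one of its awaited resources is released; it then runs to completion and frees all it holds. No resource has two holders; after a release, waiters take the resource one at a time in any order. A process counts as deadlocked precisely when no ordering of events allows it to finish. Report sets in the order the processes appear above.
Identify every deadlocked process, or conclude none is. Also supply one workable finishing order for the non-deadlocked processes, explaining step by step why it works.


Deadlocked set: T_b, T_f and T_i.
Key observation: the waits loop around T_b -> T_i -> T_b with no way out; T_f is caught in further circular waits.
A valid finishing order for the others: T_d, T_h, T_g.
Step-by-step check:
  T_d: no waits; runs immediately, freeing lock-f
  T_h: no waits; runs immediately, freeing lock-l and lock-o
  T_g: everything it awaited (lock-f and lock-o) is free; runs, freeing lock-a


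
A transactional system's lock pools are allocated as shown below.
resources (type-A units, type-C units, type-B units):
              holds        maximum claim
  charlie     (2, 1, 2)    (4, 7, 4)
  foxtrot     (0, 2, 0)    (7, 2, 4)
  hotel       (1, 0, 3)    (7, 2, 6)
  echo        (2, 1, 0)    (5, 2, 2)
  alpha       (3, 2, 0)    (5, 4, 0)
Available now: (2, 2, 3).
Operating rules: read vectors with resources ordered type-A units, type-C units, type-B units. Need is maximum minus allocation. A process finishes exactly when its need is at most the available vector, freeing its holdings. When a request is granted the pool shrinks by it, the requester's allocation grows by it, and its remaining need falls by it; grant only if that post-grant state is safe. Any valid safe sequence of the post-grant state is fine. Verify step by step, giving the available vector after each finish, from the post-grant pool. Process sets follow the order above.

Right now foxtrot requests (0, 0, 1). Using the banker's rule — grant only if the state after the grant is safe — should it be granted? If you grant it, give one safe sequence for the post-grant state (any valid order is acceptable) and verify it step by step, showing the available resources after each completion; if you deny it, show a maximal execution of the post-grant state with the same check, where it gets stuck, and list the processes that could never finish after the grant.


DENY — the pretend-granted state is unsafe.
Key observation: after alpha, echo the pool peaks at (7, 5, 2), and each blocked process is short somewhere: charlie on type-C units; foxtrot on type-B units; hotel on type-B units.
After a pretend grant, a maximal execution: alpha, echo — then nothing else fits. Check, step by step:
  pool = (2, 2, 2)
  alpha needs (2, 2, 0) <= (2, 2, 2) -> finishes; pool += (3, 2, 0) = (5, 4, 2)
  echo needs (3, 1, 2) <= (5, 4, 2) -> finishes; pool += (2, 1, 0) = (7, 5, 2)
  charlie cannot run: need (2, 6, 2) vs free (7, 5, 2) (insufficient type-C units)
  foxtrot cannot run: need (7, 0, 3) vs free (7, 5, 2) (insufficient type-B units)
  hotel cannot run: need (6, 2, 3) vs free (7, 5, 2) (insufficient type-B units)
Post-grant, the permanently blocked set is charlie, foxtrot and hotel.


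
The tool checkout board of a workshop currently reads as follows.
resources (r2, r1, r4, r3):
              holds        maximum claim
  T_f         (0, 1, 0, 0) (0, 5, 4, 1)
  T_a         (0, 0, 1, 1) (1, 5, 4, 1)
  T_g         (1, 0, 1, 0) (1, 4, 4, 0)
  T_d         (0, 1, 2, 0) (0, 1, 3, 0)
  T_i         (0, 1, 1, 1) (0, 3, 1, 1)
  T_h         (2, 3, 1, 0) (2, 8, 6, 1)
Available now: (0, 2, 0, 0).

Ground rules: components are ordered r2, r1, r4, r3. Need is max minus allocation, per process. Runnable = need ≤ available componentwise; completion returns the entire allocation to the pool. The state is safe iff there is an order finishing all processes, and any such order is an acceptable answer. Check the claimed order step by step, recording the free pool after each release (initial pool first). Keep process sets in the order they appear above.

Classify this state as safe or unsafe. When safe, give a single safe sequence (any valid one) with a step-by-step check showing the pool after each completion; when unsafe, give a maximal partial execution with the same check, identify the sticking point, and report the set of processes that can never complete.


SAFE. One safe sequence: T_i, T_d, T_g, T_f, T_a, T_h.
Key observation: at T_i the run first touches a limit — (0, 2, 0, 0) against (0, 2, 0, 0), exact on a resource it actually requests.
Step-by-step check:
  pool = (0, 2, 0, 0)
  T_i needs (0, 2, 0, 0) <= (0, 2, 0, 0) -> finishes; pool += (0, 1, 1, 1) = (0, 3, 1, 1)
  T_d needs (0, 0, 1, 0) <= (0, 3, 1, 1) -> finishes; pool += (0, 1, 2, 0) = (0, 4, 3, 1)
  T_g needs (0, 4, 3, 0) <= (0, 4, 3, 1) -> finishes; pool += (1, 0, 1, 0) = (1, 4, 4, 1)
  T_f needs (0, 4, 4, 1) <= (1, 4, 4, 1) -> finishes; pool += (0, 1, 0, 0) = (1, 5, 4, 1)
  T_a needs (1, 5, 3, 0) <= (1, 5, 4, 1) -> finishes; pool += (0, 0, 1, 1) = (1, 5, 5, 2)
  T_h needs (0, 5, 5, 1) <= (1, 5, 5, 2) -> finishes; pool += (2, 3, 1, 0) = (3, 8, 6, 2)


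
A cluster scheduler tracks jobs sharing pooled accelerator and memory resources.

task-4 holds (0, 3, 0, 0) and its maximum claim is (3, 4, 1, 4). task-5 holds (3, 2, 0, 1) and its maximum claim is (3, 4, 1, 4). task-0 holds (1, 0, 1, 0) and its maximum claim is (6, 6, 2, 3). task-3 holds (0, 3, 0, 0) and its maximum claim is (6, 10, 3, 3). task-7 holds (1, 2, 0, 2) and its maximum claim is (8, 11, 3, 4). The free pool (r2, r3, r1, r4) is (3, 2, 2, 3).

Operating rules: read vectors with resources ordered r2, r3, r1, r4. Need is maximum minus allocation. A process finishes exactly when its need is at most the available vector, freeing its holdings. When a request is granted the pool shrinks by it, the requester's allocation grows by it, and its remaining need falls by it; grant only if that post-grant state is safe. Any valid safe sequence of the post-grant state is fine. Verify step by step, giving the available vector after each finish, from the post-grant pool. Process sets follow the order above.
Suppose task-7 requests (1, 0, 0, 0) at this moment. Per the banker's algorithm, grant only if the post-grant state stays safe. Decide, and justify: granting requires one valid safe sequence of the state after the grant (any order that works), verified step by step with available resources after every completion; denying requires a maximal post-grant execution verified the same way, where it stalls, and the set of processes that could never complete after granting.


GRANT — the state after the grant stays safe, e.g. via task-5, task-4, task-0, task-3, task-7.
Key observation: the grant leaves (2, 2, 2, 3) free — enough for task-5, whose release restarts the cascade.
Verifying the post-grant state step by step:
  pool = (2, 2, 2, 3)
  run task-5 (needs (0, 2, 1, 3), free (2, 2, 2, 3)); after release of (3, 2, 0, 1) the pool is (5, 4, 2, 4)
  run task-4 (needs (3, 1, 1, 4), free (5, 4, 2, 4)); after release of (0, 3, 0, 0) the pool is (5, 7, 2, 4)
  run task-0 (needs (5, 6, 1, 3), free (5, 7, 2, 4)); after release of (1, 0, 1, 0) the pool is (6, 7, 3, 4)
  run task-3 (needs (6, 7, 3, 3), free (6, 7, 3, 4)); after release of (0, 3, 0, 0) the pool is (6, 10, 3, 4)
  run task-7 (needs (6, 9, 3, 2), free (6, 10, 3, 4)); after release of (2, 2, 0, 2) the pool is (8, 12, 3, 6)


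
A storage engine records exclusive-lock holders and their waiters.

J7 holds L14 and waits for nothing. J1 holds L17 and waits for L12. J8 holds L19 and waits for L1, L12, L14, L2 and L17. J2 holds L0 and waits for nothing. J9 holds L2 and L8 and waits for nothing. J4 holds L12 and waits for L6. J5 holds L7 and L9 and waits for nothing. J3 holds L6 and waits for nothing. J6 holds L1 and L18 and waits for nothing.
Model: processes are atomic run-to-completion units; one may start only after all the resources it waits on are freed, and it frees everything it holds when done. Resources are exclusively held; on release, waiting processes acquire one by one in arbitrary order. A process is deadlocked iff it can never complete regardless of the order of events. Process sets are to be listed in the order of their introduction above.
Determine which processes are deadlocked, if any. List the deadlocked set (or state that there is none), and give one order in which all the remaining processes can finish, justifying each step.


Nothing here is deadlocked.
Key observation: every chain of waits terminates; starting from the processes that wait on nothing, all the rest unlock in turn.
A valid finishing order for the others: J5, J3, J7, J9, J4, J2, J6, J1, J8.
Check, step by step:
  run J5 (it waits on nothing); releases L7 and L9
  run J3 (it waits on nothing); releases L6
  run J7 (it waits on nothing); releases L14
  run J9 (it waits on nothing); releases L2 and L8
  J4 waits on L6 — all released -> runs and releases L12
  run J2 (it waits on nothing); releases L0
  run J6 (it waits on nothing); releases L1 and L18
  J1 waits on L12 — all released -> runs and releases L17
  J8 waits on L1, L12, L14, L2 and L17 — all released -> runs and releases L19


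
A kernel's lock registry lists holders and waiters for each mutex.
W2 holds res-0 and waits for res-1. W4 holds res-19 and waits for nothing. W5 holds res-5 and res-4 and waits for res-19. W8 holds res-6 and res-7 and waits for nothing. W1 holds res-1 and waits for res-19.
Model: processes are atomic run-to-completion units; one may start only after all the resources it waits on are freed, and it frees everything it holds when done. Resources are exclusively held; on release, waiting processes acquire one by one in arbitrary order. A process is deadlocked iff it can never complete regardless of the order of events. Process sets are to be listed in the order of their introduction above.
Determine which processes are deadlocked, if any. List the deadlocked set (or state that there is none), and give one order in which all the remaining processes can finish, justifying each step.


The deadlocked set is empty.
Key observation: the wait relation is loop-free; peeling off processes with no waits unwinds the whole state.
One completion order for the rest: W4, W1, W5, W8, W2.
Step-by-step check:
  W4 waits on nothing -> runs at once and releases res-19
  W1: everything it awaited (res-19) is free; runs, freeing res-1
  W5: everything it awaited (res-19) is free; runs, freeing res-5 and res-4
  W8 waits on nothing -> runs at once and releases res-6 and res-7
  W2: everything it awaited (res-1) is free; runs, freeing res-0


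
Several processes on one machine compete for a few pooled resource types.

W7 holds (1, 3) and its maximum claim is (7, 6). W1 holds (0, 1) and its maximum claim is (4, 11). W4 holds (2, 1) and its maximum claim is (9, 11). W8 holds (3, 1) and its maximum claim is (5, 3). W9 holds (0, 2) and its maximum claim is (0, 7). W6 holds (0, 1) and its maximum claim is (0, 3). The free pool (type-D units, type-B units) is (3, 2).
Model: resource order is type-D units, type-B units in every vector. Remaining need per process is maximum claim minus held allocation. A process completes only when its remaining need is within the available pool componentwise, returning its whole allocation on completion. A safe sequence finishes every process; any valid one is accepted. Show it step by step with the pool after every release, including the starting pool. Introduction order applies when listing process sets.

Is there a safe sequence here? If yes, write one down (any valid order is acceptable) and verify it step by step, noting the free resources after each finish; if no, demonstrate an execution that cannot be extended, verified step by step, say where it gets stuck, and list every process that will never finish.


UNSAFE.
Key observation: no order helps: past W8, W6, W7, W9, the free pool tops out at (7, 9), below what each blocked process needs in type-B units.
The run W8, W6, W7, W9 cannot be extended any further. Verifying each step:
  pool = (3, 2)
  run W8 (needs (2, 2), free (3, 2)); after release of (3, 1) the pool is (6, 3)
  run W6 (needs (0, 2), free (6, 3)); after release of (0, 1) the pool is (6, 4)
  run W7 (needs (6, 3), free (6, 4)); after release of (1, 3) the pool is (7, 7)
  run W9 (needs (0, 5), free (7, 7)); after release of (0, 2) the pool is (7, 9)
  blocked: W1 wants (4, 10), pool (7, 9) — not enough type-B units
  blocked: W4 wants (7, 10), pool (7, 9) — not enough type-B units
Permanently blocked: W1 and W4.


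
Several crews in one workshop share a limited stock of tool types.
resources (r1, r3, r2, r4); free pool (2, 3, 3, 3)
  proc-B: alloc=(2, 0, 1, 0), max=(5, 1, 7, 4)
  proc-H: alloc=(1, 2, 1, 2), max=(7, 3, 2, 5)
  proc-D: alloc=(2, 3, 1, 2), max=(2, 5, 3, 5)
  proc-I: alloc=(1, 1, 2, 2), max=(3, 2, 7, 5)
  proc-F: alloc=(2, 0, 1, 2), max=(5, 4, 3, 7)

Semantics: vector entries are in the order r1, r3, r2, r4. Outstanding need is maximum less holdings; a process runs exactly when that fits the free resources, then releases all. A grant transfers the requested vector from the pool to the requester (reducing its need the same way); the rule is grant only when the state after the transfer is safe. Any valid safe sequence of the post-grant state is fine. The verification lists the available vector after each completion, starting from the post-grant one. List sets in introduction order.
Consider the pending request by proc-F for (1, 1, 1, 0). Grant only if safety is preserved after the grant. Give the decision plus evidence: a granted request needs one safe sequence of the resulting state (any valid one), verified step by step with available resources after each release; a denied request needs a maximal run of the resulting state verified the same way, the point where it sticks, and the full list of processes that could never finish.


GRANT — the state after the grant stays safe, e.g. via proc-D, proc-F, proc-H, proc-B, proc-I.
Key observation: granting shrinks the pool to (1, 2, 2, 3), yet proc-D still fits and the chain goes through.
Step-by-step check of the post-grant state:
  pool = (1, 2, 2, 3)
  proc-D needs (0, 2, 2, 3) <= (1, 2, 2, 3) -> finishes; pool += (2, 3, 1, 2) = (3, 5, 3, 5)
  proc-F needs (2, 3, 1, 5) <= (3, 5, 3, 5) -> finishes; pool += (3, 1, 2, 2) = (6, 6, 5, 7)
  proc-H needs (6, 1, 1, 3) <= (6, 6, 5, 7) -> finishes; pool += (1, 2, 1, 2) = (7, 8, 6, 9)
  proc-B needs (3, 1, 6, 4) <= (7, 8, 6, 9) -> finishes; pool += (2, 0, 1, 0) = (9, 8, 7, 9)
  proc-I needs (2, 1, 5, 3) <= (9, 8, 7, 9) -> finishes; pool += (1, 1, 2, 2) = (10, 9, 9, 11)


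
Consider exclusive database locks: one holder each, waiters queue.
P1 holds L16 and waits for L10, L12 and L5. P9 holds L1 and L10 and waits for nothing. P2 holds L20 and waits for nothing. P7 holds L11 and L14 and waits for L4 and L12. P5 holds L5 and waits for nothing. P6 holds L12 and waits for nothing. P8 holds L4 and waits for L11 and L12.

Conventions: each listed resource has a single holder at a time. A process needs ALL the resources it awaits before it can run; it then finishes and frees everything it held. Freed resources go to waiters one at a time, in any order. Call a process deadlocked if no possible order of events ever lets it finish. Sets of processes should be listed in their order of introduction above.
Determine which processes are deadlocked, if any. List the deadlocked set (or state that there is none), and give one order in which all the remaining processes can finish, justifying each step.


Deadlocked: P7 and P8.
Key observation: the knot is the closed ring of waits P7 -> P8 -> P7; no other process is dragged down with it.
The rest can finish in the order P5, P6, P9, P1, P2.
Step-by-step check:
  run P5 (it waits on nothing); releases L5
  run P6 (it waits on nothing); releases L12
  run P9 (it waits on nothing); releases L1 and L10
  P1: everything it awaited (L10, L12 and L5) is free; runs, freeing L16
  run P2 (it waits on nothing); releases L20


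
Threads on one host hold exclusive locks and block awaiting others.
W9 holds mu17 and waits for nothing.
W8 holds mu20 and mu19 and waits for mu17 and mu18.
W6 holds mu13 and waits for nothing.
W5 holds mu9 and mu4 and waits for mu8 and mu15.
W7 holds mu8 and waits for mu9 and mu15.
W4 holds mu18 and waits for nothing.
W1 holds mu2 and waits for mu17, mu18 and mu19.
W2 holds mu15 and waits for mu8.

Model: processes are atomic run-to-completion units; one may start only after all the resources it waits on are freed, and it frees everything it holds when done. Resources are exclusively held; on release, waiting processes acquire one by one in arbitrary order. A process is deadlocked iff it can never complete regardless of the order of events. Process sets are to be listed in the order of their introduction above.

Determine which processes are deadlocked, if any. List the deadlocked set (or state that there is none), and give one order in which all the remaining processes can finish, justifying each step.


Deadlocked set: W5, W7 and W2.
Key observation: the knot is the closed ring of waits W5 -> W7 -> W5; W2 is caught in further circular waits.
One completion order for the rest: W9, W4, W8, W1, W6.
Step-by-step check:
  run W9 (it waits on nothing); releases mu17
  run W4 (it waits on nothing); releases mu18
  W8 waits on mu17 and mu18 — all released -> runs and releases mu20 and mu19
  W1 waits on mu17, mu18 and mu19 — all released -> runs and releases mu2
  run W6 (it waits on nothing); releases mu13


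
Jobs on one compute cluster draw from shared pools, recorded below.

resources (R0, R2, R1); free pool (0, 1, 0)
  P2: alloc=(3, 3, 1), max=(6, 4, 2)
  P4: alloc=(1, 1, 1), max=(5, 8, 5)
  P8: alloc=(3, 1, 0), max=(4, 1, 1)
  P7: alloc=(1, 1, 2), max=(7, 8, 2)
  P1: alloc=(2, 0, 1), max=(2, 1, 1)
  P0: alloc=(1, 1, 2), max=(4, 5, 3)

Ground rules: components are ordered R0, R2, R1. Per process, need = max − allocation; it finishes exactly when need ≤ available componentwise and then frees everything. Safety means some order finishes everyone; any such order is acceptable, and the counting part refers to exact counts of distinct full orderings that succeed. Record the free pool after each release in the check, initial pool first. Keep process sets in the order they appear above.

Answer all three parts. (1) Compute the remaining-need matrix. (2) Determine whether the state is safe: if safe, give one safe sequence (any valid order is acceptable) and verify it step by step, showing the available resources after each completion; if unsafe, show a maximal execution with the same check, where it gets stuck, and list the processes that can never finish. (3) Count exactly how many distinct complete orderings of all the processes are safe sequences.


(1) Outstanding need per process (order R0, R2, R1):
  P2: (3, 1, 1)
  P4: (4, 7, 4)
  P8: (1, 0, 1)
  P7: (6, 7, 0)
  P1: (0, 1, 0)
  P0: (3, 4, 1)
(2) UNSAFE — no complete ordering exists.
Key observation: the wall is R2: completing P1, P8, P2, P0 brings the pool only to (9, 6, 4), and all the rest need more.
The run P1, P8, P2, P0 cannot be extended any further. Verifying each step:
  pool = (0, 1, 0)
  run P1 (needs (0, 1, 0), free (0, 1, 0)); after release of (2, 0, 1) the pool is (2, 1, 1)
  run P8 (needs (1, 0, 1), free (2, 1, 1)); after release of (3, 1, 0) the pool is (5, 2, 1)
  run P2 (needs (3, 1, 1), free (5, 2, 1)); after release of (3, 3, 1) the pool is (8, 5, 2)
  run P0 (needs (3, 4, 1), free (8, 5, 2)); after release of (1, 1, 2) the pool is (9, 6, 4)
  blocked: P4 wants (4, 7, 4), pool (9, 6, 4) — not enough R2
  blocked: P7 wants (6, 7, 0), pool (9, 6, 4) — not enough R2
Processes that can never finish: P4 and P7.
(3) Precisely 0 of the possible complete orderings are safe sequences.


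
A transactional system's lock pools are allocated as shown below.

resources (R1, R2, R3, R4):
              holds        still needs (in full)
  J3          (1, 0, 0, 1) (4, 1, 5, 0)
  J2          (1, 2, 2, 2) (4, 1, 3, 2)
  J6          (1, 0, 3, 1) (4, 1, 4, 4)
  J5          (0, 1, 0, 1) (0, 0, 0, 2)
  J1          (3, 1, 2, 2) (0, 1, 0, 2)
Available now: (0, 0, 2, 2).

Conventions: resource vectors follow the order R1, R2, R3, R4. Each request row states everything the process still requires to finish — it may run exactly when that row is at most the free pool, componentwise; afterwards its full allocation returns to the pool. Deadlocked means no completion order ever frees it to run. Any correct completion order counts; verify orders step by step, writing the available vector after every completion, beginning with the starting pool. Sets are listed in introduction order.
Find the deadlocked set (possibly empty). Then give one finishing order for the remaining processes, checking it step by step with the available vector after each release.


Deadlocked: J3, J2 and J6.
Key observation: even finishing J5, J1 leaves just (3, 2, 4, 5) free — too little R1 for any of the remaining processes.
The rest can finish in the order J5, J1. Walking it through:
  pool = (0, 0, 2, 2)
  run J5 (needs (0, 0, 0, 2), free (0, 0, 2, 2)); after release of (0, 1, 0, 1) the pool is (0, 1, 2, 3)
  run J1 (needs (0, 1, 0, 2), free (0, 1, 2, 3)); after release of (3, 1, 2, 2) the pool is (3, 2, 4, 5)
The blocked processes can never fit:
  J3 cannot run: need (4, 1, 5, 0) vs free (3, 2, 4, 5) (insufficient R1 and R3)
  J2 cannot run: need (4, 1, 3, 2) vs free (3, 2, 4, 5) (insufficient R1)
  J6 cannot run: need (4, 1, 4, 4) vs free (3, 2, 4, 5) (insufficient R1)


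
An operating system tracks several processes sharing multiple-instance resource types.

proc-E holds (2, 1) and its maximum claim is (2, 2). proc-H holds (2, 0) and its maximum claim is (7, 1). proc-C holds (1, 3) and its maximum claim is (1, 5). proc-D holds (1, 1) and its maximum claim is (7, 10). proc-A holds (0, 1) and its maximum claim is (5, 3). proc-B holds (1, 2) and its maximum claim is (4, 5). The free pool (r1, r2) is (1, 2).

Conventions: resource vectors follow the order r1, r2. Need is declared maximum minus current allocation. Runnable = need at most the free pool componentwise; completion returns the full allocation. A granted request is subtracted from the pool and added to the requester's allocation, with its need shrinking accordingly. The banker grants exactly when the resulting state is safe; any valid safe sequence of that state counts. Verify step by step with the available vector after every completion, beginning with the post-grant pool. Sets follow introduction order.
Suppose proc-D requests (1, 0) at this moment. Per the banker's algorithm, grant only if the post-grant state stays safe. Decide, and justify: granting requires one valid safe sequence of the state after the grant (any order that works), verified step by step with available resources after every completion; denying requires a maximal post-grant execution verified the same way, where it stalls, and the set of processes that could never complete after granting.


DENY — the pretend-granted state is unsafe.
Key observation: r1 is the bottleneck — with proc-C, proc-E, proc-B done the pool holds (4, 8), short of every remaining need.
After a pretend grant, a maximal execution: proc-C, proc-E, proc-B — then nothing else fits. Walking it through:
  pool = (0, 2)
  proc-C: need (0, 2) fits (0, 2); releases (1, 3), pool now (1, 5)
  proc-E: need (0, 1) fits (1, 5); releases (2, 1), pool now (3, 6)
  proc-B: need (3, 3) fits (3, 6); releases (1, 2), pool now (4, 8)
  proc-H cannot run: need (5, 1) vs free (4, 8) (insufficient r1)
  proc-D cannot run: need (5, 9) vs free (4, 8) (insufficient r1 and r2)
  proc-A cannot run: need (5, 2) vs free (4, 8) (insufficient r1)
Post-grant, the permanently blocked set is proc-H, proc-D and proc-A.


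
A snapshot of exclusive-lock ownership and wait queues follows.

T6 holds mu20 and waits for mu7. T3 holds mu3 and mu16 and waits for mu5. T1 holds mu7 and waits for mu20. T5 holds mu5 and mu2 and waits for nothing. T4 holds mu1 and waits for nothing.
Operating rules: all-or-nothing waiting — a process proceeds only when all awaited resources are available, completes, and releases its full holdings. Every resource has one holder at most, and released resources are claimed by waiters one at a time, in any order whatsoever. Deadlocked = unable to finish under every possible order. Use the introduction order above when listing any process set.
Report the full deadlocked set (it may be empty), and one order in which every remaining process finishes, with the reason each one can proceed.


The deadlocked set is T6 and T1.
Key observation: the knot is the closed ring of waits T6 -> T1 -> T6; no other process is dragged down with it.
The rest can finish in the order T5, T3, T4.
Step-by-step check:
  T5 waits on nothing -> runs at once and releases mu5 and mu2
  T3: everything it awaited (mu5) is free; runs, freeing mu3 and mu16
  T4 waits on nothing -> runs at once and releases mu1


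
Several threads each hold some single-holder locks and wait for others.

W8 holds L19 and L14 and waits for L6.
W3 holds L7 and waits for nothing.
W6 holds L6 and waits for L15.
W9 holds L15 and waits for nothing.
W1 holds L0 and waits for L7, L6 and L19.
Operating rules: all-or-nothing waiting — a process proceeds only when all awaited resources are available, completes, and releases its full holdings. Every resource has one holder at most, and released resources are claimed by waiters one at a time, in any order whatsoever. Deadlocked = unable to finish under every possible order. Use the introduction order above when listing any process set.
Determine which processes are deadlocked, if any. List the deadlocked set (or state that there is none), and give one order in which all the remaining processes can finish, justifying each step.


Nothing here is deadlocked.
Key observation: no waiting chain loops back on itself — every chain ends at a process that waits on nothing, so everyone eventually runs.
A valid finishing order for the others: W3, W9, W6, W8, W1.
Walking it through:
  W3: no waits; runs immediately, freeing L7
  W9: no waits; runs immediately, freeing L15
  run W6 (all its waits — L15 — are resolved); releases L6
  run W8 (all its waits — L6 — are resolved); releases L19 and L14
  run W1 (all its waits — L7, L6 and L19 — are resolved); releases L0


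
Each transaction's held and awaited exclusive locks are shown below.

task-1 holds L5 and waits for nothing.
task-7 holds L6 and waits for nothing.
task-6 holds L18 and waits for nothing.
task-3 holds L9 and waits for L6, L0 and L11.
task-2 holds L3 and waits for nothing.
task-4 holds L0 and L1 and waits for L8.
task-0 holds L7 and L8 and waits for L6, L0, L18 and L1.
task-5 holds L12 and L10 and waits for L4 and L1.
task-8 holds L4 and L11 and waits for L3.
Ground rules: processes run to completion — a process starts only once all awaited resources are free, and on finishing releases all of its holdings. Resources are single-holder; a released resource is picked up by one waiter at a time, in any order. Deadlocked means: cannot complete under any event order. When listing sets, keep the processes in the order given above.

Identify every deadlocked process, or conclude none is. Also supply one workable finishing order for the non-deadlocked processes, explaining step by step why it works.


Deadlocked set: task-3, task-4, task-0 and task-5.
Key observation: the cycle task-4 -> task-0 -> task-4 can never break — each member waits on the next; task-3 and task-5 wait into the deadlock from upstream.
The rest can finish in the order task-2, task-8, task-1, task-6, task-7.
Verifying each step:
  task-2: no waits; runs immediately, freeing L3
  task-8 waits on L3 — all released -> runs and releases L4 and L11
  task-1: no waits; runs immediately, freeing L5
  task-6: no waits; runs immediately, freeing L18
  task-7: no waits; runs immediately, freeing L6


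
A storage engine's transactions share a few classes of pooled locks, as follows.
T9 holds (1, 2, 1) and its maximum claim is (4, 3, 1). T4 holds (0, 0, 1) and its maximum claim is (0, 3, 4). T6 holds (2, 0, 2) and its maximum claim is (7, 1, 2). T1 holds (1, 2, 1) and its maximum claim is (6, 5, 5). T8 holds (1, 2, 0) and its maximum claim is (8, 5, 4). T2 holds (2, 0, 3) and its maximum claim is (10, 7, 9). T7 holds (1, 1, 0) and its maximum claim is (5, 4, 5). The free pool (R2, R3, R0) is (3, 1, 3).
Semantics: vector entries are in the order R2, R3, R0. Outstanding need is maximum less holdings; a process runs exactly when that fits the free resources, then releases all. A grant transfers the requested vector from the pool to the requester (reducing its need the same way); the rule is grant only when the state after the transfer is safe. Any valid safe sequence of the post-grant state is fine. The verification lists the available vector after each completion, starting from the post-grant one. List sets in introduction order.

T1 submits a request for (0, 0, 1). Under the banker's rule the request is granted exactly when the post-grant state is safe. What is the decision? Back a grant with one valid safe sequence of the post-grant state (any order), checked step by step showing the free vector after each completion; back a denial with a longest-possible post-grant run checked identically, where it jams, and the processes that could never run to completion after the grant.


DENY. Granting would leave the state unsafe.
Key observation: after T9, T4 the pool peaks at (4, 3, 4), and each blocked process is short somewhere: T6 on R2; T1 on R2; T8 on R2; T2 on R2, R3, R0; T7 on R0.
After a pretend grant, a maximal execution: T9, T4 — then nothing else fits. Verifying each step:
  pool = (3, 1, 2)
  T9 needs (3, 1, 0) <= (3, 1, 2) -> finishes; pool += (1, 2, 1) = (4, 3, 3)
  T4 needs (0, 3, 3) <= (4, 3, 3) -> finishes; pool += (0, 0, 1) = (4, 3, 4)
  T6 still needs (5, 1, 0) but only (4, 3, 4) is free — short on R2
  T1 still needs (5, 3, 3) but only (4, 3, 4) is free — short on R2
  T8 still needs (7, 3, 4) but only (4, 3, 4) is free — short on R2
  T2 still needs (8, 7, 6) but only (4, 3, 4) is free — short on R2, R3 and R0
  T7 still needs (4, 3, 5) but only (4, 3, 4) is free — short on R0
Post-grant, the permanently blocked set is T6, T1, T8, T2 and T7.


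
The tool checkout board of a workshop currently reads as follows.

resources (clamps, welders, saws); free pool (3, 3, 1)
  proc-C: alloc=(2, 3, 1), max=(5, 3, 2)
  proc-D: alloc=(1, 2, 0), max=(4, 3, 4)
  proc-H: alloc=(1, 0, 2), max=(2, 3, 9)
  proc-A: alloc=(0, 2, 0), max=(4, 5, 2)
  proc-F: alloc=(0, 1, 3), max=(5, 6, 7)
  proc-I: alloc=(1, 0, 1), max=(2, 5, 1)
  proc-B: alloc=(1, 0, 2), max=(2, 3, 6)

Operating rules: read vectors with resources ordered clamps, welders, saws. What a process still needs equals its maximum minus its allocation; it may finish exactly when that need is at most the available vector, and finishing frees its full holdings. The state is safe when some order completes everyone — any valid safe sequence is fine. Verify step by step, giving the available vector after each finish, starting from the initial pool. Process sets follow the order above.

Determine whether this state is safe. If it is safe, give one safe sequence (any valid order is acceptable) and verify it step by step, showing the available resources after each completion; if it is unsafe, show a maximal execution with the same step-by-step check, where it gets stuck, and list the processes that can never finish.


The state is UNSAFE.
Key observation: once proc-C, proc-A, proc-I finish, the pool peaks at (6, 8, 3) — and every remaining process still needs more saws than that.
Going as far as possible: proc-C, proc-A, proc-I; after that, nothing fits. Check, step by step:
  pool = (3, 3, 1)
  proc-C needs (3, 0, 1) <= (3, 3, 1) -> finishes; pool += (2, 3, 1) = (5, 6, 2)
  proc-A needs (4, 3, 2) <= (5, 6, 2) -> finishes; pool += (0, 2, 0) = (5, 8, 2)
  proc-I needs (1, 5, 0) <= (5, 8, 2) -> finishes; pool += (1, 0, 1) = (6, 8, 3)
  proc-D cannot run: need (3, 1, 4) vs free (6, 8, 3) (insufficient saws)
  proc-H cannot run: need (1, 3, 7) vs free (6, 8, 3) (insufficient saws)
  proc-F cannot run: need (5, 5, 4) vs free (6, 8, 3) (insufficient saws)
  proc-B cannot run: need (1, 3, 4) vs free (6, 8, 3) (insufficient saws)
Never able to finish: proc-D, proc-H, proc-F and proc-B.


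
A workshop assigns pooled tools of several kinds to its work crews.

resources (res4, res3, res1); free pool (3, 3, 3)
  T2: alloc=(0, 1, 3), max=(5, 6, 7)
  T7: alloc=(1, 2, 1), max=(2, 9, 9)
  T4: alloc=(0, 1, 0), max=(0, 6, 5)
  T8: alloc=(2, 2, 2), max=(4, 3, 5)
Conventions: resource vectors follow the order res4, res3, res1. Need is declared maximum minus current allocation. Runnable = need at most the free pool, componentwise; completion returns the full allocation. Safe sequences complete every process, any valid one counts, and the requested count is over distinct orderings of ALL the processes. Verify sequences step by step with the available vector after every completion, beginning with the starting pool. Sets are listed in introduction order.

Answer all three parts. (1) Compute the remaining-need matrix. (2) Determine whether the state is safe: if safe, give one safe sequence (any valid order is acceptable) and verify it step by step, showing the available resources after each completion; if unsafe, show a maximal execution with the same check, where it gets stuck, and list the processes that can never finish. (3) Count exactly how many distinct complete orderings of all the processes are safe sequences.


(1) Need matrix, components ordered res4, res3, res1:
  T2: (5, 5, 4)
  T7: (1, 7, 8)
  T4: (0, 5, 5)
  T8: (2, 1, 3)
(2) SAFE — a valid safe sequence is T8, T4, T2, T7.
Key observation: T8 marks the first exact bind of the order: its need (2, 1, 3) fits the free (3, 3, 3) with zero slack on a requested resource.
Step-by-step check:
  pool = (3, 3, 3)
  run T8 (needs (2, 1, 3), free (3, 3, 3)); after release of (2, 2, 2) the pool is (5, 5, 5)
  run T4 (needs (0, 5, 5), free (5, 5, 5)); after release of (0, 1, 0) the pool is (5, 6, 5)
  run T2 (needs (5, 5, 4), free (5, 6, 5)); after release of (0, 1, 3) the pool is (5, 7, 8)
  run T7 (needs (1, 7, 8), free (5, 7, 8)); after release of (1, 2, 1) the pool is (6, 9, 9)
(3) Exactly 2 of the possible complete orderings are safe sequences.


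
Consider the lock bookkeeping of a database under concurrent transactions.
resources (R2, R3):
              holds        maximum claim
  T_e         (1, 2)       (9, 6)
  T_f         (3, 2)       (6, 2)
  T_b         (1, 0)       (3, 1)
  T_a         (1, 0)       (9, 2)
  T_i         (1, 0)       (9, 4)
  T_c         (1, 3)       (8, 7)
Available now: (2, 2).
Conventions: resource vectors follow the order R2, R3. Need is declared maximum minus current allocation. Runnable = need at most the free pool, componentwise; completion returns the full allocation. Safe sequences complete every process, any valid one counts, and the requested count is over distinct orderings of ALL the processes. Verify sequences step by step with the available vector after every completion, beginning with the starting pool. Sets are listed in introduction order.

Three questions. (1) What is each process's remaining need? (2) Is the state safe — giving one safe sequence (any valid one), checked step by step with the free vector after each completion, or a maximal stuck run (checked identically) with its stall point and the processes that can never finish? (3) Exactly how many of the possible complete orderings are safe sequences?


(1) Need matrix, components ordered R2, R3:
  T_e: (8, 4)
  T_f: (3, 0)
  T_b: (2, 1)
  T_a: (8, 2)
  T_i: (8, 4)
  T_c: (7, 4)
(2) UNSAFE — no complete ordering exists.
Key observation: once T_b, T_f finish, the pool peaks at (6, 4) — and every remaining process still needs more R2 than that.
The run T_b, T_f cannot be extended any further. Walking it through:
  pool = (2, 2)
  T_b needs (2, 1) <= (2, 2) -> finishes; pool += (1, 0) = (3, 2)
  T_f needs (3, 0) <= (3, 2) -> finishes; pool += (3, 2) = (6, 4)
  T_e cannot run: need (8, 4) vs free (6, 4) (insufficient R2)
  T_a cannot run: need (8, 2) vs free (6, 4) (insufficient R2)
  T_i cannot run: need (8, 4) vs free (6, 4) (insufficient R2)
  T_c cannot run: need (7, 4) vs free (6, 4) (insufficient R2)
Processes that can never finish: T_e, T_a, T_i and T_c.
(3) The exact count: 0 of the possible complete orderings are safe sequences.


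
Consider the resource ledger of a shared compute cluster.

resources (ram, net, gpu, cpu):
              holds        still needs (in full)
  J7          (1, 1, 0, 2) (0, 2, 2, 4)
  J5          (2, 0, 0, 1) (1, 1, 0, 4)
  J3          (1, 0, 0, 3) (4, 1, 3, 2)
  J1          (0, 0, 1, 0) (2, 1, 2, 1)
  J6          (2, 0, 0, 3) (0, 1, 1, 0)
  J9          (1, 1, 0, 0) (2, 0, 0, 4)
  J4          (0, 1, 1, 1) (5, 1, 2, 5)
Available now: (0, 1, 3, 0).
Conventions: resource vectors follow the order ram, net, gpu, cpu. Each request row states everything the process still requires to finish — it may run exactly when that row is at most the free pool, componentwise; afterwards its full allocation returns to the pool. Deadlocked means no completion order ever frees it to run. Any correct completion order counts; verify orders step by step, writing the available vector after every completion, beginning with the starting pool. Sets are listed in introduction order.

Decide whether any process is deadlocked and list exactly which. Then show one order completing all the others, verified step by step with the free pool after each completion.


Deadlocked: J7, J5, J3, J9 and J4.
Key observation: after J6, J1 the pool peaks at (2, 1, 4, 3), and each blocked process is short somewhere: J7 on net, cpu; J5 on cpu; J3 on ram; J9 on cpu; J4 on ram, cpu.
One completion order for the rest: J6, J1. Step-by-step check:
  pool = (0, 1, 3, 0)
  J6: need (0, 1, 1, 0) fits (0, 1, 3, 0); releases (2, 0, 0, 3), pool now (2, 1, 3, 3)
  J1: need (2, 1, 2, 1) fits (2, 1, 3, 3); releases (0, 0, 1, 0), pool now (2, 1, 4, 3)
None of the blocked processes ever fits:
  J7 still needs (0, 2, 2, 4) but only (2, 1, 4, 3) is free — short on net and cpu
  J5 still needs (1, 1, 0, 4) but only (2, 1, 4, 3) is free — short on cpu
  J3 still needs (4, 1, 3, 2) but only (2, 1, 4, 3) is free — short on ram
  J9 still needs (2, 0, 0, 4) but only (2, 1, 4, 3) is free — short on cpu
  J4 still needs (5, 1, 2, 5) but only (2, 1, 4, 3) is free — short on ram and cpu


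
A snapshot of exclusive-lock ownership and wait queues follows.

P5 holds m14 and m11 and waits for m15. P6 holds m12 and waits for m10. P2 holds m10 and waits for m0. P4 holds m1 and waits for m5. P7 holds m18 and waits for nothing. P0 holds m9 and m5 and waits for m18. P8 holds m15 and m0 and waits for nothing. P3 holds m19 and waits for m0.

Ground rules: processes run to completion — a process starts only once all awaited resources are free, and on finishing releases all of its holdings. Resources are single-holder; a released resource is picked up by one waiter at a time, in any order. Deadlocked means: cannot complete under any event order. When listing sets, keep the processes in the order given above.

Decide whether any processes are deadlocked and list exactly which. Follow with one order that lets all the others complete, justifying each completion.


Nothing here is deadlocked.
Key observation: all waits point, directly or indirectly, at processes that can finish, so nothing is permanently blocked.
One completion order for the rest: P8, P5, P7, P3, P0, P4, P2, P6.
Step-by-step check:
  run P8 (it waits on nothing); releases m15 and m0
  P5 waits on m15 — all released -> runs and releases m14 and m11
  run P7 (it waits on nothing); releases m18
  P3 waits on m0 — all released -> runs and releases m19
  P0 waits on m18 — all released -> runs and releases m9 and m5
  P4 waits on m5 — all released -> runs and releases m1
  P2 waits on m0 — all released -> runs and releases m10
  P6 waits on m10 — all released -> runs and releases m12
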